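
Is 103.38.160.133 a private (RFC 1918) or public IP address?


RFC 1918 private ranges:
  10.0.0.0/8 (10.0.0.0 - 10.255.255.255)
  172.16.0.0/12 (172.16.0.0 - 172.31.255.255)
  192.168.0.0/16 (192.168.0.0 - 192.168.255.255)
Public (not in any RFC 1918 range)


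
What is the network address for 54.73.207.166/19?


IP:   00110110.01001001.11001111.10100110
Mask: 11111111.11111111.11100000.00000000
AND operation:
Net:  00110110.01001001.11000000.00000000
Network: 54.73.192.0/19


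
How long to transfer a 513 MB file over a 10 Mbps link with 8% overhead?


Effective throughput = 10 * (1 - 8/100) = 9.2 Mbps
File size in Mb = 513 * 8 = 4104 Mb
Time = 4104 / 9.2
Time = 446.087 seconds


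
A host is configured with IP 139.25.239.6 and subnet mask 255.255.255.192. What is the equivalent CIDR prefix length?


Binary: 11111111.11111111.11111111.11000000
Count leading 1s
Prefix: /26


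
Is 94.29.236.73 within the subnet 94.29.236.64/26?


Subnet network: 94.29.236.64
Test IP AND mask: 94.29.236.64
Yes, 94.29.236.73 is in 94.29.236.64/26


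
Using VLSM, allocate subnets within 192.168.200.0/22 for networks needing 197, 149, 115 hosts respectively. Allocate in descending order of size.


197 hosts -> /24 (254 usable): 192.168.200.0/24
149 hosts -> /24 (254 usable): 192.168.201.0/24
115 hosts -> /25 (126 usable): 192.168.202.0/25
Allocation: 192.168.200.0/24 (197 hosts, 254 usable); 192.168.201.0/24 (149 hosts, 254 usable); 192.168.202.0/25 (115 hosts, 126 usable)


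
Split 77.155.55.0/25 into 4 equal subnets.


New prefix = 25 + 2 = 27
Each subnet has 32 addresses
  77.155.55.0/27
  77.155.55.32/27
  77.155.55.64/27
  77.155.55.96/27
Subnets: 77.155.55.0/27, 77.155.55.32/27, 77.155.55.64/27, 77.155.55.96/27


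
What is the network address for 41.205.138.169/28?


IP:   00101001.11001101.10001010.10101001
Mask: 11111111.11111111.11111111.11110000
AND operation:
Net:  00101001.11001101.10001010.10100000
Network: 41.205.138.160/28


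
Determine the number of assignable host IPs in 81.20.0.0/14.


Host bits = 32 - 14 = 18
Total addresses = 2^18 = 262144
Usable = total - 2 (network and broadcast)
Usable hosts: 262142


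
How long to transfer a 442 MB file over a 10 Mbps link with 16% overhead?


Effective throughput = 10 * (1 - 16/100) = 8.4 Mbps
File size in Mb = 442 * 8 = 3536 Mb
Time = 3536 / 8.4
Time = 420.9524 seconds


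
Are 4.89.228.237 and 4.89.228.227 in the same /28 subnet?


Mask: 255.255.255.240
4.89.228.237 AND mask = 4.89.228.224
4.89.228.227 AND mask = 4.89.228.224
Yes, same subnet (4.89.228.224)


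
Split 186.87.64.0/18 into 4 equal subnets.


New prefix = 18 + 2 = 20
Each subnet has 4096 addresses
  186.87.64.0/20
  186.87.80.0/20
  186.87.96.0/20
  186.87.112.0/20
Subnets: 186.87.64.0/20, 186.87.80.0/20, 186.87.96.0/20, 186.87.112.0/20


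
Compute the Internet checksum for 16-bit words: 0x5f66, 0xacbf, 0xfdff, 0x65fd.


Sum all words (with carry folding):
+ 0x5f66 = 0x5f66
+ 0xacbf = 0x0c26
+ 0xfdff = 0x0a26
+ 0x65fd = 0x7023
One's complement: ~0x7023
Checksum = 0x8fdc


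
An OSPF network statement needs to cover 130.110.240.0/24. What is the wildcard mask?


Subnet mask: 255.255.255.0
Wildcard = 255.255.255.255 - subnet mask
255 - 255 = 0
255 - 255 = 0
255 - 255 = 0
255 - 0 = 255
Wildcard: 0.0.0.255


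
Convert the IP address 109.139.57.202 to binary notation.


109 = 01101101
139 = 10001011
57 = 00111001
202 = 11001010
Binary: 01101101.10001011.00111001.11001010


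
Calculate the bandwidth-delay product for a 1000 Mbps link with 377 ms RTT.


BDP = bandwidth * RTT
= 1000 Mbps * 377 ms
= 1000 * 1e6 * 377 / 1000 bits
= 377000000 bits
= 47125000 bytes
= 46020.5078 KB
BDP = 377000000 bits (47125000 bytes)


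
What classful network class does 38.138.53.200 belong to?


First octet: 38
Binary: 00100110
0xxxxxxx -> Class A (1-126)
Class A, default mask 255.0.0.0 (/8)


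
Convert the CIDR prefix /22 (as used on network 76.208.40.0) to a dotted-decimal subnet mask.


/22 means 22 network bits, 10 host bits
Binary: 11111111111111111111110000000000
Mask: 255.255.252.0


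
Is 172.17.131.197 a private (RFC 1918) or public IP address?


RFC 1918 private ranges:
  10.0.0.0/8 (10.0.0.0 - 10.255.255.255)
  172.16.0.0/12 (172.16.0.0 - 172.31.255.255)
  192.168.0.0/16 (192.168.0.0 - 192.168.255.255)
Private (in 172.16.0.0/12)


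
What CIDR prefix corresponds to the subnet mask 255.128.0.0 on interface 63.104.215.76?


Binary: 11111111.10000000.00000000.00000000
Count leading 1s
Prefix: /9


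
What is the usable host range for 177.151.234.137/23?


Network: 177.151.234.0
Broadcast: 177.151.235.255
First usable = network + 1
Last usable = broadcast - 1
Range: 177.151.234.1 to 177.151.235.254


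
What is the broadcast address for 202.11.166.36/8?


Network: 202.0.0.0/8
Host bits = 24
Set all host bits to 1:
Broadcast: 202.255.255.255


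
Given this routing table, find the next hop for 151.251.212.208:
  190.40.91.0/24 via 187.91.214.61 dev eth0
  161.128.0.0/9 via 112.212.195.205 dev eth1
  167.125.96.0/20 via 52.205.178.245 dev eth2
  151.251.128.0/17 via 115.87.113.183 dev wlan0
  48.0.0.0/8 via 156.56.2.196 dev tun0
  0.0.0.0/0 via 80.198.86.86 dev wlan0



Longest prefix match for 151.251.212.208:
  /24 190.40.91.0: no
  /9 161.128.0.0: no
  /20 167.125.96.0: no
  /17 151.251.128.0: MATCH
  /8 48.0.0.0: no
  /0 0.0.0.0: MATCH
Selected: next-hop 115.87.113.183 via wlan0 (matched /17)


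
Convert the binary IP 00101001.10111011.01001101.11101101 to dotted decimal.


00101001 = 41
10111011 = 187
01001101 = 77
11101101 = 237
IP: 41.187.77.237


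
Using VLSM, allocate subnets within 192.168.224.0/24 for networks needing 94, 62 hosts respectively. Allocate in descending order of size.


94 hosts -> /25 (126 usable): 192.168.224.0/25
62 hosts -> /26 (62 usable): 192.168.224.128/26
Allocation: 192.168.224.0/25 (94 hosts, 126 usable); 192.168.224.128/26 (62 hosts, 62 usable)


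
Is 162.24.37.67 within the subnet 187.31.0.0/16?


Subnet network: 187.31.0.0
Test IP AND mask: 162.24.0.0
No, 162.24.37.67 is not in 187.31.0.0/16


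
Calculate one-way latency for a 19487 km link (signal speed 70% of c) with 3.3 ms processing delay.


Speed = 0.7 * 3e5 km/s = 210000 km/s
Propagation delay = 19487 / 210000 = 0.0928 s = 92.7952 ms
Processing delay = 3.3 ms
Total one-way latency = 96.0952 ms


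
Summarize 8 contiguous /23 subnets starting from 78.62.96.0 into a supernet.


Original prefix: /23
Number of subnets: 8 = 2^3
New prefix = 23 - 3 = 20
Supernet: 78.62.96.0/20


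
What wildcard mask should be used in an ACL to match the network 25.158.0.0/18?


Subnet mask: 255.255.192.0
Wildcard = 255.255.255.255 - subnet mask
255 - 255 = 0
255 - 255 = 0
255 - 192 = 63
255 - 0 = 255
Wildcard: 0.0.63.255


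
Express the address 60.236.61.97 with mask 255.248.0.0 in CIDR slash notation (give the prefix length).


Binary: 11111111.11111000.00000000.00000000
Count leading 1s
Prefix: /13


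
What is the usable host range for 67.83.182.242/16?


Network: 67.83.0.0
Broadcast: 67.83.255.255
First usable = network + 1
Last usable = broadcast - 1
Range: 67.83.0.1 to 67.83.255.254


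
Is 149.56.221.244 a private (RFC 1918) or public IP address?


RFC 1918 private ranges:
  10.0.0.0/8 (10.0.0.0 - 10.255.255.255)
  172.16.0.0/12 (172.16.0.0 - 172.31.255.255)
  192.168.0.0/16 (192.168.0.0 - 192.168.255.255)
Public (not in any RFC 1918 range)


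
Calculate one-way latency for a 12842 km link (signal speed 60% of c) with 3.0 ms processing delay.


Speed = 0.6 * 3e5 km/s = 180000 km/s
Propagation delay = 12842 / 180000 = 0.0713 s = 71.3444 ms
Processing delay = 3.0 ms
Total one-way latency = 74.3444 ms


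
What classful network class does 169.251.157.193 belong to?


First octet: 169
Binary: 10101001
10xxxxxx -> Class B (128-191)
Class B, default mask 255.255.0.0 (/16)


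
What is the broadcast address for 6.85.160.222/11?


Network: 6.64.0.0/11
Host bits = 21
Set all host bits to 1:
Broadcast: 6.95.255.255


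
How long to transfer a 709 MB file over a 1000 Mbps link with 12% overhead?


Effective throughput = 1000 * (1 - 12/100) = 880 Mbps
File size in Mb = 709 * 8 = 5672 Mb
Time = 5672 / 880
Time = 6.4455 seconds


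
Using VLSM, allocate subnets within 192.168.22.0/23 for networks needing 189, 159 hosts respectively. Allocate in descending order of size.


189 hosts -> /24 (254 usable): 192.168.22.0/24
159 hosts -> /24 (254 usable): 192.168.23.0/24
Allocation: 192.168.22.0/24 (189 hosts, 254 usable); 192.168.23.0/24 (159 hosts, 254 usable)


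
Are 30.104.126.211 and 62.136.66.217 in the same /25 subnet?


Mask: 255.255.255.128
30.104.126.211 AND mask = 30.104.126.128
62.136.66.217 AND mask = 62.136.66.128
No, different subnets (30.104.126.128 vs 62.136.66.128)


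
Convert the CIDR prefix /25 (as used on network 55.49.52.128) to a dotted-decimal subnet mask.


/25 means 25 network bits, 7 host bits
Binary: 11111111111111111111111110000000
Mask: 255.255.255.128


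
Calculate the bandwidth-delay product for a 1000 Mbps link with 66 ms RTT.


BDP = bandwidth * RTT
= 1000 Mbps * 66 ms
= 1000 * 1e6 * 66 / 1000 bits
= 66000000 bits
= 8250000 bytes
= 8056.6406 KB
BDP = 66000000 bits (8250000 bytes)


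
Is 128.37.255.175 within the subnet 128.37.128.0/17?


Subnet network: 128.37.128.0
Test IP AND mask: 128.37.128.0
Yes, 128.37.255.175 is in 128.37.128.0/17


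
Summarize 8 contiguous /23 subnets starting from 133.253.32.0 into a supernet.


Original prefix: /23
Number of subnets: 8 = 2^3
New prefix = 23 - 3 = 20
Supernet: 133.253.32.0/20


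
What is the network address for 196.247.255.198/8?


IP:   11000100.11110111.11111111.11000110
Mask: 11111111.00000000.00000000.00000000
AND operation:
Net:  11000100.00000000.00000000.00000000
Network: 196.0.0.0/8


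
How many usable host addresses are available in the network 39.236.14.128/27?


Host bits = 32 - 27 = 5
Total addresses = 2^5 = 32
Usable = total - 2 (network and broadcast)
Usable hosts: 30


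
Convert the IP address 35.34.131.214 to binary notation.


35 = 00100011
34 = 00100010
131 = 10000011
214 = 11010110
Binary: 00100011.00100010.10000011.11010110


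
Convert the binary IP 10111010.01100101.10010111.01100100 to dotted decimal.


10111010 = 186
01100101 = 101
10010111 = 151
01100100 = 100
IP: 186.101.151.100


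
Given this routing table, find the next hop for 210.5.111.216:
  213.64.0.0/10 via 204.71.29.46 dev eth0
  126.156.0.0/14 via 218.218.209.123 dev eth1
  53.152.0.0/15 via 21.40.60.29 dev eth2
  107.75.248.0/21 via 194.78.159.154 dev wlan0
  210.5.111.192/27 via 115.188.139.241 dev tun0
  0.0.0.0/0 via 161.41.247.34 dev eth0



Longest prefix match for 210.5.111.216:
  /10 213.64.0.0: no
  /14 126.156.0.0: no
  /15 53.152.0.0: no
  /21 107.75.248.0: no
  /27 210.5.111.192: MATCH
  /0 0.0.0.0: MATCH
Selected: next-hop 115.188.139.241 via tun0 (matched /27)


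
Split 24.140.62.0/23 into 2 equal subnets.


New prefix = 23 + 1 = 24
Each subnet has 256 addresses
  24.140.62.0/24
  24.140.63.0/24
Subnets: 24.140.62.0/24, 24.140.63.0/24


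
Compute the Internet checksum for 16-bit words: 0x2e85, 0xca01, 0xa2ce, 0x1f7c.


Sum all words (with carry folding):
+ 0x2e85 = 0x2e85
+ 0xca01 = 0xf886
+ 0xa2ce = 0x9b55
+ 0x1f7c = 0xbad1
One's complement: ~0xbad1
Checksum = 0x452e


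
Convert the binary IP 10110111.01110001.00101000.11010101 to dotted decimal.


10110111 = 183
01110001 = 113
00101000 = 40
11010101 = 213
IP: 183.113.40.213


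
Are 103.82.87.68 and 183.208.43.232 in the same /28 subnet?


Mask: 255.255.255.240
103.82.87.68 AND mask = 103.82.87.64
183.208.43.232 AND mask = 183.208.43.224
No, different subnets (103.82.87.64 vs 183.208.43.224)


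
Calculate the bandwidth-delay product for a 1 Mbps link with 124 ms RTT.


BDP = bandwidth * RTT
= 1 Mbps * 124 ms
= 1 * 1e6 * 124 / 1000 bits
= 124000 bits
= 15500 bytes
= 15.1367 KB
BDP = 124000 bits (15500 bytes)


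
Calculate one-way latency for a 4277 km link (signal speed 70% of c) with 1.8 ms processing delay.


Speed = 0.7 * 3e5 km/s = 210000 km/s
Propagation delay = 4277 / 210000 = 0.0204 s = 20.3667 ms
Processing delay = 1.8 ms
Total one-way latency = 22.1667 ms


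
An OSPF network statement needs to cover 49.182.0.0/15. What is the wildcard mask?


Subnet mask: 255.254.0.0
Wildcard = 255.255.255.255 - subnet mask
255 - 255 = 0
255 - 254 = 1
255 - 0 = 255
255 - 0 = 255
Wildcard: 0.1.255.255


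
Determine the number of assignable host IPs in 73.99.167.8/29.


Host bits = 32 - 29 = 3
Total addresses = 2^3 = 8
Usable = total - 2 (network and broadcast)
Usable hosts: 6


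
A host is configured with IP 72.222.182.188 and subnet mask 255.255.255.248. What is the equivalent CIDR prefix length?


Binary: 11111111.11111111.11111111.11111000
Count leading 1s
Prefix: /29


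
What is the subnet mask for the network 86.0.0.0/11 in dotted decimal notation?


/11 means 11 network bits, 21 host bits
Binary: 11111111111000000000000000000000
Mask: 255.224.0.0


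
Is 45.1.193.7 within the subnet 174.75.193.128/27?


Subnet network: 174.75.193.128
Test IP AND mask: 45.1.193.0
No, 45.1.193.7 is not in 174.75.193.128/27


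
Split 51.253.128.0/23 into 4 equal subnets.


New prefix = 23 + 2 = 25
Each subnet has 128 addresses
  51.253.128.0/25
  51.253.128.128/25
  51.253.129.0/25
  51.253.129.128/25
Subnets: 51.253.128.0/25, 51.253.128.128/25, 51.253.129.0/25, 51.253.129.128/25


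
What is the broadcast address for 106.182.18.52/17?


Network: 106.182.0.0/17
Host bits = 15
Set all host bits to 1:
Broadcast: 106.182.127.255


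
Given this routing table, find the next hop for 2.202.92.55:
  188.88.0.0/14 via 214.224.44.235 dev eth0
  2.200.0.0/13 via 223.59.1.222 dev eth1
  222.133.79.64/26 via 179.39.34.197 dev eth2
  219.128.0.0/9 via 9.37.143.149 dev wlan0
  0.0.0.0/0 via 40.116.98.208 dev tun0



Longest prefix match for 2.202.92.55:
  /14 188.88.0.0: no
  /13 2.200.0.0: MATCH
  /26 222.133.79.64: no
  /9 219.128.0.0: no
  /0 0.0.0.0: MATCH
Selected: next-hop 223.59.1.222 via eth1 (matched /13)


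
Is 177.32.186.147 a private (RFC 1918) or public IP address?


RFC 1918 private ranges:
  10.0.0.0/8 (10.0.0.0 - 10.255.255.255)
  172.16.0.0/12 (172.16.0.0 - 172.31.255.255)
  192.168.0.0/16 (192.168.0.0 - 192.168.255.255)
Public (not in any RFC 1918 range)


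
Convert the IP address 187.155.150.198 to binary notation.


187 = 10111011
155 = 10011011
150 = 10010110
198 = 11000110
Binary: 10111011.10011011.10010110.11000110


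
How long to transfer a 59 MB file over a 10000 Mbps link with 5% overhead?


Effective throughput = 10000 * (1 - 5/100) = 9500 Mbps
File size in Mb = 59 * 8 = 472 Mb
Time = 472 / 9500
Time = 0.0497 seconds


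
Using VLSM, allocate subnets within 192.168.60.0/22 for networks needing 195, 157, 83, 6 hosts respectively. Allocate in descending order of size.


195 hosts -> /24 (254 usable): 192.168.60.0/24
157 hosts -> /24 (254 usable): 192.168.61.0/24
83 hosts -> /25 (126 usable): 192.168.62.0/25
6 hosts -> /29 (6 usable): 192.168.62.128/29
Allocation: 192.168.60.0/24 (195 hosts, 254 usable); 192.168.61.0/24 (157 hosts, 254 usable); 192.168.62.0/25 (83 hosts, 126 usable); 192.168.62.128/29 (6 hosts, 6 usable)


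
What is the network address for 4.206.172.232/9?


IP:   00000100.11001110.10101100.11101000
Mask: 11111111.10000000.00000000.00000000
AND operation:
Net:  00000100.10000000.00000000.00000000
Network: 4.128.0.0/9


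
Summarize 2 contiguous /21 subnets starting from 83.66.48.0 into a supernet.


Original prefix: /21
Number of subnets: 2 = 2^1
New prefix = 21 - 1 = 20
Supernet: 83.66.48.0/20


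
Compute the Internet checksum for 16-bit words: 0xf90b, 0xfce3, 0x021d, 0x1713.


Sum all words (with carry folding):
+ 0xf90b = 0xf90b
+ 0xfce3 = 0xf5ef
+ 0x021d = 0xf80c
+ 0x1713 = 0x0f20
One's complement: ~0x0f20
Checksum = 0xf0df


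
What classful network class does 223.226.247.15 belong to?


First octet: 223
Binary: 11011111
110xxxxx -> Class C (192-223)
Class C, default mask 255.255.255.0 (/24)


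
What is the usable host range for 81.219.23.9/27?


Network: 81.219.23.0
Broadcast: 81.219.23.31
First usable = network + 1
Last usable = broadcast - 1
Range: 81.219.23.1 to 81.219.23.30


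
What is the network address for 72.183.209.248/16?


IP:   01001000.10110111.11010001.11111000
Mask: 11111111.11111111.00000000.00000000
AND operation:
Net:  01001000.10110111.00000000.00000000
Network: 72.183.0.0/16


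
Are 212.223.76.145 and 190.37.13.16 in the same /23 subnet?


Mask: 255.255.254.0
212.223.76.145 AND mask = 212.223.76.0
190.37.13.16 AND mask = 190.37.12.0
No, different subnets (212.223.76.0 vs 190.37.12.0)


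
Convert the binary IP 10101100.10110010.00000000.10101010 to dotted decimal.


10101100 = 172
10110010 = 178
00000000 = 0
10101010 = 170
IP: 172.178.0.170


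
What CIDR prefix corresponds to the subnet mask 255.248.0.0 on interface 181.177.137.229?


Binary: 11111111.11111000.00000000.00000000
Count leading 1s
Prefix: /13


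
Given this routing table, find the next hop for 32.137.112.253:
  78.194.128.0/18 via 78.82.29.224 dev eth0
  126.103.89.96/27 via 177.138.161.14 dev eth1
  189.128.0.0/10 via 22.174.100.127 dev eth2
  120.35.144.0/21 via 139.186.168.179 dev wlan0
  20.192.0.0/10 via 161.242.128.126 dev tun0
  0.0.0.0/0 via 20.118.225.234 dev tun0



Longest prefix match for 32.137.112.253:
  /18 78.194.128.0: no
  /27 126.103.89.96: no
  /10 189.128.0.0: no
  /21 120.35.144.0: no
  /10 20.192.0.0: no
  /0 0.0.0.0: MATCH
Selected: next-hop 20.118.225.234 via tun0 (matched /0)


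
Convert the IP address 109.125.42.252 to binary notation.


109 = 01101101
125 = 01111101
42 = 00101010
252 = 11111100
Binary: 01101101.01111101.00101010.11111100


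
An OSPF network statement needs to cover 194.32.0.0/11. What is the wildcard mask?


Subnet mask: 255.224.0.0
Wildcard = 255.255.255.255 - subnet mask
255 - 255 = 0
255 - 224 = 31
255 - 0 = 255
255 - 0 = 255
Wildcard: 0.31.255.255


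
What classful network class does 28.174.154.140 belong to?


First octet: 28
Binary: 00011100
0xxxxxxx -> Class A (1-126)
Class A, default mask 255.0.0.0 (/8)


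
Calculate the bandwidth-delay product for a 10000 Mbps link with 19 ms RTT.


BDP = bandwidth * RTT
= 10000 Mbps * 19 ms
= 10000 * 1e6 * 19 / 1000 bits
= 190000000 bits
= 23750000 bytes
= 23193.3594 KB
BDP = 190000000 bits (23750000 bytes)


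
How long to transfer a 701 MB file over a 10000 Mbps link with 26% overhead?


Effective throughput = 10000 * (1 - 26/100) = 7400 Mbps
File size in Mb = 701 * 8 = 5608 Mb
Time = 5608 / 7400
Time = 0.7578 seconds


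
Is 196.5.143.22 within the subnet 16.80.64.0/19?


Subnet network: 16.80.64.0
Test IP AND mask: 196.5.128.0
No, 196.5.143.22 is not in 16.80.64.0/19


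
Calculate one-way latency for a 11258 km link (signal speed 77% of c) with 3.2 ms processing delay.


Speed = 0.77 * 3e5 km/s = 231000 km/s
Propagation delay = 11258 / 231000 = 0.0487 s = 48.7359 ms
Processing delay = 3.2 ms
Total one-way latency = 51.9359 ms


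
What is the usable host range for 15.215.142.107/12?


Network: 15.208.0.0
Broadcast: 15.223.255.255
First usable = network + 1
Last usable = broadcast - 1
Range: 15.208.0.1 to 15.223.255.254


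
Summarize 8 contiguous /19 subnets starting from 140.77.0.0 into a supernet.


Original prefix: /19
Number of subnets: 8 = 2^3
New prefix = 19 - 3 = 16
Supernet: 140.77.0.0/16


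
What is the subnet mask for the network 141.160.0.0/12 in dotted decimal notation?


/12 means 12 network bits, 20 host bits
Binary: 11111111111100000000000000000000
Mask: 255.240.0.0


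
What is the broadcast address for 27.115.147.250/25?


Network: 27.115.147.128/25
Host bits = 7
Set all host bits to 1:
Broadcast: 27.115.147.255


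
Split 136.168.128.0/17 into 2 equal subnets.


New prefix = 17 + 1 = 18
Each subnet has 16384 addresses
  136.168.128.0/18
  136.168.192.0/18
Subnets: 136.168.128.0/18, 136.168.192.0/18


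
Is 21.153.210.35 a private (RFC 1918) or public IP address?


RFC 1918 private ranges:
  10.0.0.0/8 (10.0.0.0 - 10.255.255.255)
  172.16.0.0/12 (172.16.0.0 - 172.31.255.255)
  192.168.0.0/16 (192.168.0.0 - 192.168.255.255)
Public (not in any RFC 1918 range)


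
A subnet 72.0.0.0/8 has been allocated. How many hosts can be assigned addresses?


Host bits = 32 - 8 = 24
Total addresses = 2^24 = 16777216
Usable = total - 2 (network and broadcast)
Usable hosts: 16777214


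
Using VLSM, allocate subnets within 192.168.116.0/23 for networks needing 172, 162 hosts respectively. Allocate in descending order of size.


172 hosts -> /24 (254 usable): 192.168.116.0/24
162 hosts -> /24 (254 usable): 192.168.117.0/24
Allocation: 192.168.116.0/24 (172 hosts, 254 usable); 192.168.117.0/24 (162 hosts, 254 usable)


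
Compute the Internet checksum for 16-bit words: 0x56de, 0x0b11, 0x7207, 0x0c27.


Sum all words (with carry folding):
+ 0x56de = 0x56de
+ 0x0b11 = 0x61ef
+ 0x7207 = 0xd3f6
+ 0x0c27 = 0xe01d
One's complement: ~0xe01d
Checksum = 0x1fe2


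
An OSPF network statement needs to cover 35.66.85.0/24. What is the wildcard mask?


Subnet mask: 255.255.255.0
Wildcard = 255.255.255.255 - subnet mask
255 - 255 = 0
255 - 255 = 0
255 - 255 = 0
255 - 0 = 255
Wildcard: 0.0.0.255


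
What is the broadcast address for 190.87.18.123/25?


Network: 190.87.18.0/25
Host bits = 7
Set all host bits to 1:
Broadcast: 190.87.18.127


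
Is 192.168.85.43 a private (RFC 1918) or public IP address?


RFC 1918 private ranges:
  10.0.0.0/8 (10.0.0.0 - 10.255.255.255)
  172.16.0.0/12 (172.16.0.0 - 172.31.255.255)
  192.168.0.0/16 (192.168.0.0 - 192.168.255.255)
Private (in 192.168.0.0/16)


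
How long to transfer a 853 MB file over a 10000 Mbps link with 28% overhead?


Effective throughput = 10000 * (1 - 28/100) = 7200 Mbps
File size in Mb = 853 * 8 = 6824 Mb
Time = 6824 / 7200
Time = 0.9478 seconds


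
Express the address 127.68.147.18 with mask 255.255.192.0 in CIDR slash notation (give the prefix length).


Binary: 11111111.11111111.11000000.00000000
Count leading 1s
Prefix: /18


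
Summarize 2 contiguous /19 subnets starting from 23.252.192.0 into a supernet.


Original prefix: /19
Number of subnets: 2 = 2^1
New prefix = 19 - 1 = 18
Supernet: 23.252.192.0/18


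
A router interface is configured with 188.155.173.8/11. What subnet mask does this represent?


/11 means 11 network bits, 21 host bits
Binary: 11111111111000000000000000000000
Mask: 255.224.0.0


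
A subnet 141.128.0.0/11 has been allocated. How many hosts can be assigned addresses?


Host bits = 32 - 11 = 21
Total addresses = 2^21 = 2097152
Usable = total - 2 (network and broadcast)
Usable hosts: 2097150


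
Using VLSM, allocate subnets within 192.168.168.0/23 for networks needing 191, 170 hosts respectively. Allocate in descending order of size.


191 hosts -> /24 (254 usable): 192.168.168.0/24
170 hosts -> /24 (254 usable): 192.168.169.0/24
Allocation: 192.168.168.0/24 (191 hosts, 254 usable); 192.168.169.0/24 (170 hosts, 254 usable)


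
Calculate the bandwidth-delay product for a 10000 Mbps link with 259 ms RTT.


BDP = bandwidth * RTT
= 10000 Mbps * 259 ms
= 10000 * 1e6 * 259 / 1000 bits
= 2590000000 bits
= 323750000 bytes
= 316162.1094 KB
BDP = 2590000000 bits (323750000 bytes)


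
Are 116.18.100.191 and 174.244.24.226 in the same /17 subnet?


Mask: 255.255.128.0
116.18.100.191 AND mask = 116.18.0.0
174.244.24.226 AND mask = 174.244.0.0
No, different subnets (116.18.0.0 vs 174.244.0.0)


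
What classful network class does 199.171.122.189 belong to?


First octet: 199
Binary: 11000111
110xxxxx -> Class C (192-223)
Class C, default mask 255.255.255.0 (/24)


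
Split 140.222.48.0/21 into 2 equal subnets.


New prefix = 21 + 1 = 22
Each subnet has 1024 addresses
  140.222.48.0/22
  140.222.52.0/22
Subnets: 140.222.48.0/22, 140.222.52.0/22


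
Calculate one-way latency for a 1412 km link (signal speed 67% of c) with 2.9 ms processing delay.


Speed = 0.67 * 3e5 km/s = 201000 km/s
Propagation delay = 1412 / 201000 = 0.007 s = 7.0249 ms
Processing delay = 2.9 ms
Total one-way latency = 9.9249 ms


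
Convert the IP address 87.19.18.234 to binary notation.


87 = 01010111
19 = 00010011
18 = 00010010
234 = 11101010
Binary: 01010111.00010011.00010010.11101010


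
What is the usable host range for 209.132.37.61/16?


Network: 209.132.0.0
Broadcast: 209.132.255.255
First usable = network + 1
Last usable = broadcast - 1
Range: 209.132.0.1 to 209.132.255.254


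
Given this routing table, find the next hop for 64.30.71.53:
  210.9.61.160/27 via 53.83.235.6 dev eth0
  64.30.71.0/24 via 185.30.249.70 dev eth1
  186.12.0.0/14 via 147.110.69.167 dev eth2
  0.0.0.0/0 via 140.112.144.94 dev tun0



Longest prefix match for 64.30.71.53:
  /27 210.9.61.160: no
  /24 64.30.71.0: MATCH
  /14 186.12.0.0: no
  /0 0.0.0.0: MATCH
Selected: next-hop 185.30.249.70 via eth1 (matched /24)


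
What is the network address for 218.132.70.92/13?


IP:   11011010.10000100.01000110.01011100
Mask: 11111111.11111000.00000000.00000000
AND operation:
Net:  11011010.10000000.00000000.00000000
Network: 218.128.0.0/13


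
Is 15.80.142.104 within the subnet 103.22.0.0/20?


Subnet network: 103.22.0.0
Test IP AND mask: 15.80.128.0
No, 15.80.142.104 is not in 103.22.0.0/20


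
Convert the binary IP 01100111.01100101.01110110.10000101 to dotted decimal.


01100111 = 103
01100101 = 101
01110110 = 118
10000101 = 133
IP: 103.101.118.133


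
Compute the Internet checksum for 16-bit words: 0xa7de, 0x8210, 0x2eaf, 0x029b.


Sum all words (with carry folding):
+ 0xa7de = 0xa7de
+ 0x8210 = 0x29ef
+ 0x2eaf = 0x589e
+ 0x029b = 0x5b39
One's complement: ~0x5b39
Checksum = 0xa4c6


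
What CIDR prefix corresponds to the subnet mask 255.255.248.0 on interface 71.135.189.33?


Binary: 11111111.11111111.11111000.00000000
Count leading 1s
Prefix: /21


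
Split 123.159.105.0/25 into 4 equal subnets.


New prefix = 25 + 2 = 27
Each subnet has 32 addresses
  123.159.105.0/27
  123.159.105.32/27
  123.159.105.64/27
  123.159.105.96/27
Subnets: 123.159.105.0/27, 123.159.105.32/27, 123.159.105.64/27, 123.159.105.96/27


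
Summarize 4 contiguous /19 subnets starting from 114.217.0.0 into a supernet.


Original prefix: /19
Number of subnets: 4 = 2^2
New prefix = 19 - 2 = 17
Supernet: 114.217.0.0/17


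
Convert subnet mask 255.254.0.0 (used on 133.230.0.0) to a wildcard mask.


Subnet mask: 255.254.0.0
Wildcard = 255.255.255.255 - subnet mask
255 - 255 = 0
255 - 254 = 1
255 - 0 = 255
255 - 0 = 255
Wildcard: 0.1.255.255


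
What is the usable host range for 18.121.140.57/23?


Network: 18.121.140.0
Broadcast: 18.121.141.255
First usable = network + 1
Last usable = broadcast - 1
Range: 18.121.140.1 to 18.121.141.254


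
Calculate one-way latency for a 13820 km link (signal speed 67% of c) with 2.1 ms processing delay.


Speed = 0.67 * 3e5 km/s = 201000 km/s
Propagation delay = 13820 / 201000 = 0.0688 s = 68.7562 ms
Processing delay = 2.1 ms
Total one-way latency = 70.8562 ms


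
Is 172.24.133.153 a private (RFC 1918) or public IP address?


RFC 1918 private ranges:
  10.0.0.0/8 (10.0.0.0 - 10.255.255.255)
  172.16.0.0/12 (172.16.0.0 - 172.31.255.255)
  192.168.0.0/16 (192.168.0.0 - 192.168.255.255)
Private (in 172.16.0.0/12)


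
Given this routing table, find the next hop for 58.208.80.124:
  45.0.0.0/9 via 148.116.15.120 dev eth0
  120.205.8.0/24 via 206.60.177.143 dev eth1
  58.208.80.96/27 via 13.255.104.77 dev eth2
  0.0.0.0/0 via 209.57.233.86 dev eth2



Longest prefix match for 58.208.80.124:
  /9 45.0.0.0: no
  /24 120.205.8.0: no
  /27 58.208.80.96: MATCH
  /0 0.0.0.0: MATCH
Selected: next-hop 13.255.104.77 via eth2 (matched /27)


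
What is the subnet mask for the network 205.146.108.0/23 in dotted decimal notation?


/23 means 23 network bits, 9 host bits
Binary: 11111111111111111111111000000000
Mask: 255.255.254.0


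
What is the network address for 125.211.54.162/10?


IP:   01111101.11010011.00110110.10100010
Mask: 11111111.11000000.00000000.00000000
AND operation:
Net:  01111101.11000000.00000000.00000000
Network: 125.192.0.0/10


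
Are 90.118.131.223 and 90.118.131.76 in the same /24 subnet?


Mask: 255.255.255.0
90.118.131.223 AND mask = 90.118.131.0
90.118.131.76 AND mask = 90.118.131.0
Yes, same subnet (90.118.131.0)


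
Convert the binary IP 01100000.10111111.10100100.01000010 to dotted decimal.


01100000 = 96
10111111 = 191
10100100 = 164
01000010 = 66
IP: 96.191.164.66


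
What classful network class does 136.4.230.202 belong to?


First octet: 136
Binary: 10001000
10xxxxxx -> Class B (128-191)
Class B, default mask 255.255.0.0 (/16)


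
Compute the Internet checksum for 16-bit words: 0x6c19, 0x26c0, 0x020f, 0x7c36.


Sum all words (with carry folding):
+ 0x6c19 = 0x6c19
+ 0x26c0 = 0x92d9
+ 0x020f = 0x94e8
+ 0x7c36 = 0x111f
One's complement: ~0x111f
Checksum = 0xeee0


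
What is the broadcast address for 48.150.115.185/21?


Network: 48.150.112.0/21
Host bits = 11
Set all host bits to 1:
Broadcast: 48.150.119.255


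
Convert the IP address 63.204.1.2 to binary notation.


63 = 00111111
204 = 11001100
1 = 00000001
2 = 00000010
Binary: 00111111.11001100.00000001.00000010


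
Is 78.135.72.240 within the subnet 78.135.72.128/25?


Subnet network: 78.135.72.128
Test IP AND mask: 78.135.72.128
Yes, 78.135.72.240 is in 78.135.72.128/25


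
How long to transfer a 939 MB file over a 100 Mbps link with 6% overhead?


Effective throughput = 100 * (1 - 6/100) = 94 Mbps
File size in Mb = 939 * 8 = 7512 Mb
Time = 7512 / 94
Time = 79.9149 seconds


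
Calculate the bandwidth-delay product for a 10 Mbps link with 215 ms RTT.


BDP = bandwidth * RTT
= 10 Mbps * 215 ms
= 10 * 1e6 * 215 / 1000 bits
= 2150000 bits
= 268750 bytes
= 262.4512 KB
BDP = 2150000 bits (268750 bytes)


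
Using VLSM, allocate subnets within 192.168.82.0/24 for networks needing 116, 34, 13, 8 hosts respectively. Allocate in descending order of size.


116 hosts -> /25 (126 usable): 192.168.82.0/25
34 hosts -> /26 (62 usable): 192.168.82.128/26
13 hosts -> /28 (14 usable): 192.168.82.192/28
8 hosts -> /28 (14 usable): 192.168.82.208/28
Allocation: 192.168.82.0/25 (116 hosts, 126 usable); 192.168.82.128/26 (34 hosts, 62 usable); 192.168.82.192/28 (13 hosts, 14 usable); 192.168.82.208/28 (8 hosts, 14 usable)


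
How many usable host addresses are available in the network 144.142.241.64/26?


Host bits = 32 - 26 = 6
Total addresses = 2^6 = 64
Usable = total - 2 (network and broadcast)
Usable hosts: 62


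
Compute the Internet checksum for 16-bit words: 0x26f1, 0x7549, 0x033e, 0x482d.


Sum all words (with carry folding):
+ 0x26f1 = 0x26f1
+ 0x7549 = 0x9c3a
+ 0x033e = 0x9f78
+ 0x482d = 0xe7a5
One's complement: ~0xe7a5
Checksum = 0x185a


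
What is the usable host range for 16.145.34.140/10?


Network: 16.128.0.0
Broadcast: 16.191.255.255
First usable = network + 1
Last usable = broadcast - 1
Range: 16.128.0.1 to 16.191.255.254


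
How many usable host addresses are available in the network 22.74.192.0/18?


Host bits = 32 - 18 = 14
Total addresses = 2^14 = 16384
Usable = total - 2 (network and broadcast)
Usable hosts: 16382


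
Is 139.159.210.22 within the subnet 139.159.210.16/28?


Subnet network: 139.159.210.16
Test IP AND mask: 139.159.210.16
Yes, 139.159.210.22 is in 139.159.210.16/28


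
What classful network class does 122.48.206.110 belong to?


First octet: 122
Binary: 01111010
0xxxxxxx -> Class A (1-126)
Class A, default mask 255.0.0.0 (/8)


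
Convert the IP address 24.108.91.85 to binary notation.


24 = 00011000
108 = 01101100
91 = 01011011
85 = 01010101
Binary: 00011000.01101100.01011011.01010101


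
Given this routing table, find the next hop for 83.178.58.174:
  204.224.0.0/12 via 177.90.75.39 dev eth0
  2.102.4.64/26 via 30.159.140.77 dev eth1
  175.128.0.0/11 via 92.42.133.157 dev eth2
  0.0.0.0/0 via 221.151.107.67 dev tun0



Longest prefix match for 83.178.58.174:
  /12 204.224.0.0: no
  /26 2.102.4.64: no
  /11 175.128.0.0: no
  /0 0.0.0.0: MATCH
Selected: next-hop 221.151.107.67 via tun0 (matched /0)


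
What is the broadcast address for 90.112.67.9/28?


Network: 90.112.67.0/28
Host bits = 4
Set all host bits to 1:
Broadcast: 90.112.67.15


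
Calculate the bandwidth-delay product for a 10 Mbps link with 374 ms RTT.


BDP = bandwidth * RTT
= 10 Mbps * 374 ms
= 10 * 1e6 * 374 / 1000 bits
= 3740000 bits
= 467500 bytes
= 456.543 KB
BDP = 3740000 bits (467500 bytes)


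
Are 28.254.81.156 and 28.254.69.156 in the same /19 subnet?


Mask: 255.255.224.0
28.254.81.156 AND mask = 28.254.64.0
28.254.69.156 AND mask = 28.254.64.0
Yes, same subnet (28.254.64.0)


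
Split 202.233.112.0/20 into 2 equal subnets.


New prefix = 20 + 1 = 21
Each subnet has 2048 addresses
  202.233.112.0/21
  202.233.120.0/21
Subnets: 202.233.112.0/21, 202.233.120.0/21


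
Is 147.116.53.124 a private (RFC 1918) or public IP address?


RFC 1918 private ranges:
  10.0.0.0/8 (10.0.0.0 - 10.255.255.255)
  172.16.0.0/12 (172.16.0.0 - 172.31.255.255)
  192.168.0.0/16 (192.168.0.0 - 192.168.255.255)
Public (not in any RFC 1918 range)


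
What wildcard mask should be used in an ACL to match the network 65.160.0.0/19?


Subnet mask: 255.255.224.0
Wildcard = 255.255.255.255 - subnet mask
255 - 255 = 0
255 - 255 = 0
255 - 224 = 31
255 - 0 = 255
Wildcard: 0.0.31.255


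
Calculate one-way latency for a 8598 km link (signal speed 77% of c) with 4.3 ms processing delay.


Speed = 0.77 * 3e5 km/s = 231000 km/s
Propagation delay = 8598 / 231000 = 0.0372 s = 37.2208 ms
Processing delay = 4.3 ms
Total one-way latency = 41.5208 ms


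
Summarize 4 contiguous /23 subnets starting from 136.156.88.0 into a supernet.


Original prefix: /23
Number of subnets: 4 = 2^2
New prefix = 23 - 2 = 21
Supernet: 136.156.88.0/21


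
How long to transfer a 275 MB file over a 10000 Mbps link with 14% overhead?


Effective throughput = 10000 * (1 - 14/100) = 8600 Mbps
File size in Mb = 275 * 8 = 2200 Mb
Time = 2200 / 8600
Time = 0.2558 seconds


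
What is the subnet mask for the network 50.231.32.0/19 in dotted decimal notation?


/19 means 19 network bits, 13 host bits
Binary: 11111111111111111110000000000000
Mask: 255.255.224.0


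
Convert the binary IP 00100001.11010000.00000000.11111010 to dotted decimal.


00100001 = 33
11010000 = 208
00000000 = 0
11111010 = 250
IP: 33.208.0.250


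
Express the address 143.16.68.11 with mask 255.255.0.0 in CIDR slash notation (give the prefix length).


Binary: 11111111.11111111.00000000.00000000
Count leading 1s
Prefix: /16


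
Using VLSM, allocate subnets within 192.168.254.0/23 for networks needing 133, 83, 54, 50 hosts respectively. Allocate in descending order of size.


133 hosts -> /24 (254 usable): 192.168.254.0/24
83 hosts -> /25 (126 usable): 192.168.255.0/25
54 hosts -> /26 (62 usable): 192.168.255.128/26
50 hosts -> /26 (62 usable): 192.168.255.192/26
Allocation: 192.168.254.0/24 (133 hosts, 254 usable); 192.168.255.0/25 (83 hosts, 126 usable); 192.168.255.128/26 (54 hosts, 62 usable); 192.168.255.192/26 (50 hosts, 62 usable)


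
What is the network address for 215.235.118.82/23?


IP:   11010111.11101011.01110110.01010010
Mask: 11111111.11111111.11111110.00000000
AND operation:
Net:  11010111.11101011.01110110.00000000
Network: 215.235.118.0/23


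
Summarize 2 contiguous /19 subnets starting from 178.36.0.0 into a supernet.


Original prefix: /19
Number of subnets: 2 = 2^1
New prefix = 19 - 1 = 18
Supernet: 178.36.0.0/18


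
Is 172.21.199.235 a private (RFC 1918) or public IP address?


RFC 1918 private ranges:
  10.0.0.0/8 (10.0.0.0 - 10.255.255.255)
  172.16.0.0/12 (172.16.0.0 - 172.31.255.255)
  192.168.0.0/16 (192.168.0.0 - 192.168.255.255)
Private (in 172.16.0.0/12)


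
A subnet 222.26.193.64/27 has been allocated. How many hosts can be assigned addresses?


Host bits = 32 - 27 = 5
Total addresses = 2^5 = 32
Usable = total - 2 (network and broadcast)
Usable hosts: 30


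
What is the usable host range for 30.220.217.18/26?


Network: 30.220.217.0
Broadcast: 30.220.217.63
First usable = network + 1
Last usable = broadcast - 1
Range: 30.220.217.1 to 30.220.217.62


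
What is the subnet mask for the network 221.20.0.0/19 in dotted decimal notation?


/19 means 19 network bits, 13 host bits
Binary: 11111111111111111110000000000000
Mask: 255.255.224.0


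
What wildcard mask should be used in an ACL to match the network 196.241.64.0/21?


Subnet mask: 255.255.248.0
Wildcard = 255.255.255.255 - subnet mask
255 - 255 = 0
255 - 255 = 0
255 - 248 = 7
255 - 0 = 255
Wildcard: 0.0.7.255


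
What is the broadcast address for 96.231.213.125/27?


Network: 96.231.213.96/27
Host bits = 5
Set all host bits to 1:
Broadcast: 96.231.213.127


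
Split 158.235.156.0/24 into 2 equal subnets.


New prefix = 24 + 1 = 25
Each subnet has 128 addresses
  158.235.156.0/25
  158.235.156.128/25
Subnets: 158.235.156.0/25, 158.235.156.128/25


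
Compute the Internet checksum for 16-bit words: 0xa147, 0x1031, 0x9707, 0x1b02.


Sum all words (with carry folding):
+ 0xa147 = 0xa147
+ 0x1031 = 0xb178
+ 0x9707 = 0x4880
+ 0x1b02 = 0x6382
One's complement: ~0x6382
Checksum = 0x9c7d


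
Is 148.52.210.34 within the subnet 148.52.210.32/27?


Subnet network: 148.52.210.32
Test IP AND mask: 148.52.210.32
Yes, 148.52.210.34 is in 148.52.210.32/27


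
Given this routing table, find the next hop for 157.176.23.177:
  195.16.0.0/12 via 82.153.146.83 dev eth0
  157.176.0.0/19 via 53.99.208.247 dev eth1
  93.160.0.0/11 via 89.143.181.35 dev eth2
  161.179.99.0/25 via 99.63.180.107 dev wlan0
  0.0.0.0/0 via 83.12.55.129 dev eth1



Longest prefix match for 157.176.23.177:
  /12 195.16.0.0: no
  /19 157.176.0.0: MATCH
  /11 93.160.0.0: no
  /25 161.179.99.0: no
  /0 0.0.0.0: MATCH
Selected: next-hop 53.99.208.247 via eth1 (matched /19)


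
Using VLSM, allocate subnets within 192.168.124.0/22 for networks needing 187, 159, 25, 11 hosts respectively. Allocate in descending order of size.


187 hosts -> /24 (254 usable): 192.168.124.0/24
159 hosts -> /24 (254 usable): 192.168.125.0/24
25 hosts -> /27 (30 usable): 192.168.126.0/27
11 hosts -> /28 (14 usable): 192.168.126.32/28
Allocation: 192.168.124.0/24 (187 hosts, 254 usable); 192.168.125.0/24 (159 hosts, 254 usable); 192.168.126.0/27 (25 hosts, 30 usable); 192.168.126.32/28 (11 hosts, 14 usable)


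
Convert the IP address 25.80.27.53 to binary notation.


25 = 00011001
80 = 01010000
27 = 00011011
53 = 00110101
Binary: 00011001.01010000.00011011.00110101


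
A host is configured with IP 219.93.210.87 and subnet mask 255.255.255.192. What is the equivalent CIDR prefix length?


Binary: 11111111.11111111.11111111.11000000
Count leading 1s
Prefix: /26


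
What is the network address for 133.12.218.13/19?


IP:   10000101.00001100.11011010.00001101
Mask: 11111111.11111111.11100000.00000000
AND operation:
Net:  10000101.00001100.11000000.00000000
Network: 133.12.192.0/19


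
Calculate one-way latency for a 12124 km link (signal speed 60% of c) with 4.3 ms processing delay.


Speed = 0.6 * 3e5 km/s = 180000 km/s
Propagation delay = 12124 / 180000 = 0.0674 s = 67.3556 ms
Processing delay = 4.3 ms
Total one-way latency = 71.6556 ms
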